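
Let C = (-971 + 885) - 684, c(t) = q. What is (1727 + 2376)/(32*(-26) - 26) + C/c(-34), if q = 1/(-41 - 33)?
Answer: 4444067/78 ≈ 56975.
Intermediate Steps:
q = -1/74 (q = 1/(-74) = -1/74 ≈ -0.013514)
c(t) = -1/74
C = -770 (C = -86 - 684 = -770)
(1727 + 2376)/(32*(-26) - 26) + C/c(-34) = (1727 + 2376)/(32*(-26) - 26) - 770/(-1/74) = 4103/(-832 - 26) - 770*(-74) = 4103/(-858) + 56980 = 4103*(-1/858) + 56980 = -373/78 + 56980 = 4444067/78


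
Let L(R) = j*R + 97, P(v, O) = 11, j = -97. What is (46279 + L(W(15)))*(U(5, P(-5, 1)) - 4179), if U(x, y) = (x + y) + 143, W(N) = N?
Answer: -180582420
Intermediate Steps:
L(R) = 97 - 97*R (L(R) = -97*R + 97 = 97 - 97*R)
U(x, y) = 143 + x + y
(46279 + L(W(15)))*(U(5, P(-5, 1)) - 4179) = (46279 + (97 - 97*15))*((143 + 5 + 11) - 4179) = (46279 + (97 - 1455))*(159 - 4179) = (46279 - 1358)*(-4020) = 44921*(-4020) = -180582420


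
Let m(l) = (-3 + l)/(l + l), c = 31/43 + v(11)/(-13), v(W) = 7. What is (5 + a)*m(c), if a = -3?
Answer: -525/34 ≈ -15.441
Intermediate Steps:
c = 102/559 (c = 31/43 + 7/(-13) = 31*(1/43) + 7*(-1/13) = 31/43 - 7/13 = 102/559 ≈ 0.18247)
m(l) = (-3 + l)/(2*l) (m(l) = (-3 + l)/((2*l)) = (-3 + l)*(1/(2*l)) = (-3 + l)/(2*l))
(5 + a)*m(c) = (5 - 3)*((-3 + 102/559)/(2*(102/559))) = 2*((½)*(559/102)*(-1575/559)) = 2*(-525/68) = -525/34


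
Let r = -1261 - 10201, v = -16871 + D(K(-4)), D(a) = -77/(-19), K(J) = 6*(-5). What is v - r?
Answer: -102694/19 ≈ -5404.9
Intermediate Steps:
K(J) = -30
D(a) = 77/19 (D(a) = -77*(-1/19) = 77/19)
v = -320472/19 (v = -16871 + 77/19 = -320472/19 ≈ -16867.)
r = -11462
v - r = -320472/19 - 1*(-11462) = -320472/19 + 11462 = -102694/19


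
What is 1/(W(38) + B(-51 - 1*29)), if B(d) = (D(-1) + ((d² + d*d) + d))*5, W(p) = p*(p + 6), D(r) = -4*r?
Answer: 1/65292 ≈ 1.5316e-5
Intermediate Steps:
W(p) = p*(6 + p)
B(d) = 20 + 5*d + 10*d² (B(d) = (-4*(-1) + ((d² + d*d) + d))*5 = (4 + ((d² + d²) + d))*5 = (4 + (2*d² + d))*5 = (4 + (d + 2*d²))*5 = (4 + d + 2*d²)*5 = 20 + 5*d + 10*d²)
1/(W(38) + B(-51 - 1*29)) = 1/(38*(6 + 38) + (20 + 5*(-51 - 1*29) + 10*(-51 - 1*29)²)) = 1/(38*44 + (20 + 5*(-51 - 29) + 10*(-51 - 29)²)) = 1/(1672 + (20 + 5*(-80) + 10*(-80)²)) = 1/(1672 + (20 - 400 + 10*6400)) = 1/(1672 + (20 - 400 + 64000)) = 1/(1672 + 63620) = 1/65292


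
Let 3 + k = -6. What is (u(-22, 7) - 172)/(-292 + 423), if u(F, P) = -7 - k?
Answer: -170/131 ≈ -1.2977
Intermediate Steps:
k = -9 (k = -3 - 6 = -9)
u(F, P) = 2 (u(F, P) = -7 - 1*(-9) = -7 + 9 = 2)
(u(-22, 7) - 172)/(-292 + 423) = (2 - 172)/(-292 + 423) = -170/131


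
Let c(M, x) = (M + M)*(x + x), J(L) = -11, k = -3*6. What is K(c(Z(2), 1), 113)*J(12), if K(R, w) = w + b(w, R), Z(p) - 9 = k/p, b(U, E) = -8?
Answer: -1155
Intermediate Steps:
k = -18
Z(p) = 9 - 18/p
c(M, x) = 4*M*x (c(M, x) = (2*M)*(2*x) = 4*M*x)
K(R, w) = -8 + w (K(R, w) = w - 8 = -8 + w)
K(c(Z(2), 1), 113)*J(12) = (-8 + 113)*(-11) = 105*(-11) = -1155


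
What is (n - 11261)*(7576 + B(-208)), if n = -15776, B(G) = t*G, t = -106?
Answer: -800944088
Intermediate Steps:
B(G) = -106*G
(n - 11261)*(7576 + B(-208)) = (-15776 - 11261)*(7576 - 106*(-208)) = -27037*(7576 + 22048) = -27037*29624 = -800944088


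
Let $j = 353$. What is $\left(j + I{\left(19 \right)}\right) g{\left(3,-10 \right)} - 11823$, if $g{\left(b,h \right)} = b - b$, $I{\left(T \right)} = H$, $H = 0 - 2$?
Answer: $-11823$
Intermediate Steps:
$H = -2$ ($H = 0 - 2 = -2$)
$I{\left(T \right)} = -2$
$g{\left(b,h \right)} = 0$
$\left(j + I{\left(19 \right)}\right) g{\left(3,-10 \right)} - 11823 = \left(353 - 2\right) 0 - 11823 = 351 \cdot 0 - 11823 = 0 - 11823 = -11823$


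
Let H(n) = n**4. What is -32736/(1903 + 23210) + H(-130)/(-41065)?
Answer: -43477989296/6250093 ≈ -6956.4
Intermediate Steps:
-32736/(1903 + 23210) + H(-130)/(-41065) = -32736/(1903 + 23210) + (-130)**4/(-41065) = -32736/25113 + 285610000*(-1/41065) = -32736*1/25113 - 57122000/8213 = -992/761 - 57122000/8213 = -43477989296/6250093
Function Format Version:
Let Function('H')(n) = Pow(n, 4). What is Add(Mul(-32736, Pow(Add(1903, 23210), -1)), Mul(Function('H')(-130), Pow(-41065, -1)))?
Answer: Rational(-43477989296, 6250093) ≈ -6956.4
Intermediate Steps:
Add(Mul(-32736, Pow(Add(1903, 23210), -1)), Mul(Function('H')(-130), Pow(-41065, -1))) = Add(Mul(-32736, Pow(Add(1903, 23210), -1)), Mul(Pow(-130, 4), Pow(-41065, -1))) = Add(Mul(-32736, Pow(25113, -1)), Mul(285610000, Rational(-1, 41065))) = Add(Mul(-32736, Rational(1, 25113)), Rational(-57122000, 8213)) = Add(Rational(-992, 761), Rational(-57122000, 8213)) = Rational(-43477989296, 6250093)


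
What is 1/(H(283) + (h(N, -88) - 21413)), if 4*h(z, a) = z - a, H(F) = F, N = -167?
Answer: -4/84599 ≈ -4.7282e-5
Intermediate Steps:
h(z, a) = -a/4 + z/4 (h(z, a) = (z - a)/4 = -a/4 + z/4)
1/(H(283) + (h(N, -88) - 21413)) = 1/(283 + ((-1/4*(-88) + (1/4)*(-167)) - 21413)) = 1/(283 + ((22 - 167/4) - 21413)) = 1/(283 + (-79/4 - 21413)) = 1/(283 - 85731/4) = 1/(-84599/4) = -4/84599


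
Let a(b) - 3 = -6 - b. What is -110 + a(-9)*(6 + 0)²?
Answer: 106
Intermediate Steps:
a(b) = -3 - b (a(b) = 3 + (-6 - b) = -3 - b)
-110 + a(-9)*(6 + 0)² = -110 + (-3 - 1*(-9))*(6 + 0)² = -110 + (-3 + 9)*6² = -110 + 6*36 = -110 + 216 = 106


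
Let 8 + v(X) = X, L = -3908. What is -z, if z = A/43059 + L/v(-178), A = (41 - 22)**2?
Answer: -905063/43059 ≈ -21.019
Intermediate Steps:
v(X) = -8 + X
A = 361 (A = 19**2 = 361)
z = 905063/43059 (z = 361/43059 - 3908/(-8 - 178) = 361*(1/43059) - 3908/(-186) = 361/43059 - 3908*(-1/186) = 361/43059 + 1954/93 = 905063/43059 ≈ 21.019)
-z = -1*905063/43059 = -905063/43059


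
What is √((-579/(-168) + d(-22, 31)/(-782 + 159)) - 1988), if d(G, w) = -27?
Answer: I*√12323935554/2492 ≈ 44.548*I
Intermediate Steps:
√((-579/(-168) + d(-22, 31)/(-782 + 159)) - 1988) = √((-579/(-168) - 27/(-782 + 159)) - 1988) = √((-579*(-1/168) - 27/(-623)) - 1988) = √((193/56 - 27*(-1/623)) - 1988) = √((193/56 + 27/623) - 1988) = √(17393/4984 - 1988) = √(-9890799/4984) = I*√12323935554/2492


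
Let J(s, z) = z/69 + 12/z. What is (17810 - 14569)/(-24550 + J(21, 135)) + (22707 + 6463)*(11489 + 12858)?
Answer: 18044196413440235/25407133 ≈ 7.1020e+8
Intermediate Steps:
J(s, z) = 12/z + z/69 (J(s, z) = z*(1/69) + 12/z = z/69 + 12/z = 12/z + z/69)
(17810 - 14569)/(-24550 + J(21, 135)) + (22707 + 6463)*(11489 + 12858) = (17810 - 14569)/(-24550 + (12/135 + (1/69)*135)) + (22707 + 6463)*(11489 + 12858) = 3241/(-24550 + (12*(1/135) + 45/23)) + 29170*24347 = 3241/(-24550 + (4/45 + 45/23)) + 710201990 = 3241/(-24550 + 2117/1035) + 710201990 = 3241/(-25407133/1035) + 710201990 = 3241*(-1035/25407133) + 710201990 = -3354435/25407133 + 710201990 = 18044196413440235/25407133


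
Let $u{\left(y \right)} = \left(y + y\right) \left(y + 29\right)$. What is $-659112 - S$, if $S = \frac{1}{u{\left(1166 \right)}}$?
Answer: $- \frac{1836773774881}{2786740} \approx -6.5911 \cdot 10^{5}$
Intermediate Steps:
$u{\left(y \right)} = 2 y \left(29 + y\right)$
$S = \frac{1}{2786740}$ ($S = \frac{1}{2 \cdot 1166 \left(29 + 1166\right)} = \frac{1}{2 \cdot 1166 \cdot 1195} = \frac{1}{2786740} \approx 3.5884 \cdot 10^{-7}$)
$-659112 - S = -659112 - \frac{1}{2786740} = - \frac{1836773774881}{2786740}$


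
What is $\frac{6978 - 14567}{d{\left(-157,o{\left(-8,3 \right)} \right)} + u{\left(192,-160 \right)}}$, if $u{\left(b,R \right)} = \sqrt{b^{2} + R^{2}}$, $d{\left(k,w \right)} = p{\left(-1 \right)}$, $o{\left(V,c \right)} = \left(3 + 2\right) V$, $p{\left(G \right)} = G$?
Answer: $- \frac{7589}{62463} - \frac{242848 \sqrt{61}}{62463} \approx -30.487$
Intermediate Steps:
$o{\left(V,c \right)} = 5 V$
$d{\left(k,w \right)} = -1$
$u{\left(b,R \right)} = \sqrt{R^{2} + b^{2}}$
$\frac{6978 - 14567}{d{\left(-157,o{\left(-8,3 \right)} \right)} + u{\left(192,-160 \right)}} = \frac{6978 - 14567}{-1 + \sqrt{\left(-160\right)^{2} + 192^{2}}} = - \frac{7589}{-1 + \sqrt{25600 + 36864}} = - \frac{7589}{-1 + \sqrt{62464}} = - \frac{7589}{-1 + 32 \sqrt{61}}$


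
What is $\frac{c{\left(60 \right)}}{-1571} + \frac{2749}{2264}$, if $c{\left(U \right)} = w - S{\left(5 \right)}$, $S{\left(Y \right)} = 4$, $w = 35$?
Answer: $\frac{4248495}{3556744} \approx 1.1945$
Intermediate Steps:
$c{\left(U \right)} = 31$ ($c{\left(U \right)} = 35 - 4 = 31$)
$\frac{c{\left(60 \right)}}{-1571} + \frac{2749}{2264} = \frac{31}{-1571} + \frac{2749}{2264} = 31 \left(- \frac{1}{1571}\right) + 2749 \cdot \frac{1}{2264} = - \frac{31}{1571} + \frac{2749}{2264} = \frac{4248495}{3556744}$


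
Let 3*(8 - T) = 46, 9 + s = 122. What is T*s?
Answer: -2486/3 ≈ -828.67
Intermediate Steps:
s = 113 (s = -9 + 122 = 113)
T = -22/3 (T = 8 - ⅓*46 = 8 - 46/3 = -22/3 ≈ -7.3333)
T*s = -22/3*113 = -2486/3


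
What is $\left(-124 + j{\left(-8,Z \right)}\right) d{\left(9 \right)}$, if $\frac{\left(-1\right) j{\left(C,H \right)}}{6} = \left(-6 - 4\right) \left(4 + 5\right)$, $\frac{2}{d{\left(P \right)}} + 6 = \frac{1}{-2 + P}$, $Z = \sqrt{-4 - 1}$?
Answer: $- \frac{5824}{41} \approx -142.05$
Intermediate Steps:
$Z = i \sqrt{5}$ ($Z = \sqrt{-5} = i \sqrt{5} \approx 2.2361 i$)
$d{\left(P \right)} = \frac{2}{-6 + \frac{1}{-2 + P}}$
$j{\left(C,H \right)} = 540$ ($j{\left(C,H \right)} = - 6 \left(-6 - 4\right) \left(4 + 5\right) = - 6 \left(\left(-10\right) 9\right) = \left(-6\right) \left(-90\right) = 540$)
$\left(-124 + j{\left(-8,Z \right)}\right) d{\left(9 \right)} = \left(-124 + 540\right) \frac{2 \left(2 - 9\right)}{-13 + 6 \cdot 9} = 416 \frac{2 \left(2 - 9\right)}{-13 + 54} = 416 \cdot 2 \cdot \frac{1}{41} \left(-7\right) = 416 \left(- \frac{14}{41}\right) = - \frac{5824}{41}$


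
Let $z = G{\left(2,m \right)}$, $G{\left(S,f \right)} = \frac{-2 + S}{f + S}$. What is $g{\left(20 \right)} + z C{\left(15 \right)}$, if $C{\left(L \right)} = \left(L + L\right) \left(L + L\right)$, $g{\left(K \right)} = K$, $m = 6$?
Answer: $20$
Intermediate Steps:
$C{\left(L \right)} = 4 L^{2}$ ($C{\left(L \right)} = 2 L 2 L = 4 L^{2}$)
$G{\left(S,f \right)} = \frac{-2 + S}{S + f}$
$z = 0$ ($z = \frac{-2 + 2}{2 + 6} = \frac{1}{8} \cdot 0 = 0$)
$g{\left(20 \right)} + z C{\left(15 \right)} = 20 + 0 \cdot 4 \cdot 15^{2} = 20 + 0 \cdot 4 \cdot 225 = 20 + 0 \cdot 900 = 20 + 0 = 20$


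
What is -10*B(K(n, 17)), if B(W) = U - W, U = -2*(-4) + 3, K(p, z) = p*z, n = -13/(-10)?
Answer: 111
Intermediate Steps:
n = 13/10 (n = -13*(-1/10) = 13/10 ≈ 1.3000)
U = 11 (U = 8 + 3 = 11)
B(W) = 11 - W
-10*B(K(n, 17)) = -10*(11 - 13*17/10) = -10*(11 - 1*221/10) = -10*(11 - 221/10) = -10*(-111/10) = 111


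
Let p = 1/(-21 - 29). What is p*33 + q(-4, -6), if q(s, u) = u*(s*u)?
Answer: -7233/50 ≈ -144.66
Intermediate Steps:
q(s, u) = s*u²
p = -1/50 (p = 1/(-50) = -1/50 ≈ -0.020000)
p*33 + q(-4, -6) = -1/50*33 - 4*(-6)² = -33/50 - 4*36 = -33/50 - 144 = -7233/50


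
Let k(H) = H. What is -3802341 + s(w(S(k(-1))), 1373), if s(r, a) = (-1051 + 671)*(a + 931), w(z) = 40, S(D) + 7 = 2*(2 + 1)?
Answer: -4677861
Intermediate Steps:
S(D) = -1 (S(D) = -7 + 2*(2 + 1) = -7 + 2*3 = -7 + 6 = -1)
s(r, a) = -353780 - 380*a (s(r, a) = -380*(931 + a) = -353780 - 380*a)
-3802341 + s(w(S(k(-1))), 1373) = -3802341 + (-353780 - 380*1373) = -3802341 + (-353780 - 521740) = -3802341 - 875520 = -4677861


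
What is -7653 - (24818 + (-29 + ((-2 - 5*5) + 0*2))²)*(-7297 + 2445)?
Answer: 135625155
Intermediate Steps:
-7653 - (24818 + (-29 + ((-2 - 5*5) + 0*2))²)*(-7297 + 2445) = -7653 - (24818 + (-29 + ((-2 - 25) + 0))²)*(-4852) = -7653 - (24818 + (-29 + (-27 + 0))²)*(-4852) = -7653 - (24818 + (-29 - 27)²)*(-4852) = -7653 - (24818 + (-56)²)*(-4852) = -7653 - (24818 + 3136)*(-4852) = -7653 - 27954*(-4852) = -7653 - 1*(-135632808) = -7653 + 135632808 = 135625155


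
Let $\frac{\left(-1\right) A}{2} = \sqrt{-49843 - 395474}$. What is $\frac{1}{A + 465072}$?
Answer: $\frac{38756}{18024478871} + \frac{i \sqrt{445317}}{108146873226} \approx 2.1502 \cdot 10^{-6} + 6.1705 \cdot 10^{-9} i$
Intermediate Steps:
$A = - 2 i \sqrt{445317}$ ($A = - 2 \sqrt{-49843 - 395474} = - 2 \sqrt{-445317} = - 2 i \sqrt{445317} \approx - 1334.6 i$)
$\frac{1}{A + 465072} = \frac{1}{- 2 i \sqrt{445317} + 465072} = \frac{1}{465072 - 2 i \sqrt{445317}}$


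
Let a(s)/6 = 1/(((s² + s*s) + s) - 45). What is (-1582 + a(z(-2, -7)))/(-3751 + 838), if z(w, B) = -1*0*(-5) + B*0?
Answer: 23732/43695 ≈ 0.54313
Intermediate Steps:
z(w, B) = 0 (z(w, B) = 0*(-5) + 0 = 0 + 0 = 0)
a(s) = 6/(-45 + s + 2*s²) (a(s) = 6/(((s² + s*s) + s) - 45) = 6/(((s² + s²) + s) - 45) = 6/((2*s² + s) - 45) = 6/((s + 2*s²) - 45) = 6/(-45 + s + 2*s²))
(-1582 + a(z(-2, -7)))/(-3751 + 838) = (-1582 + 6/(-45 + 0 + 2*0²))/(-3751 + 838) = (-1582 + 6/(-45 + 0 + 2*0))/(-2913) = (-1582 + 6/(-45 + 0 + 0))*(-1/2913) = (-1582 + 6/(-45))*(-1/2913) = (-1582 + 6*(-1/45))*(-1/2913) = (-1582 - 2/15)*(-1/2913) = -23732/15*(-1/2913) = 23732/43695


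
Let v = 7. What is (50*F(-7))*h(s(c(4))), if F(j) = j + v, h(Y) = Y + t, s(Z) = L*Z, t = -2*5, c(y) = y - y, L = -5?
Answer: 0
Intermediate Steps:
c(y) = 0
t = -10
s(Z) = -5*Z
h(Y) = -10 + Y (h(Y) = Y - 10 = -10 + Y)
F(j) = 7 + j (F(j) = j + 7 = 7 + j)
(50*F(-7))*h(s(c(4))) = (50*(7 - 7))*(-10 - 5*0) = (50*0)*(-10 + 0) = 0*(-10) = 0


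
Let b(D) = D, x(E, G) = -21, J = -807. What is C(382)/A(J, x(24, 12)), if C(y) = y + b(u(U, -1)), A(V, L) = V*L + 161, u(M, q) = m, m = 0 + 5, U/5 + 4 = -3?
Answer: 387/17108 ≈ 0.022621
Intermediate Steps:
U = -35 (U = -20 + 5*(-3) = -20 - 15 = -35)
m = 5
u(M, q) = 5
A(V, L) = 161 + L*V (A(V, L) = L*V + 161 = 161 + L*V)
C(y) = 5 + y (C(y) = y + 5 = 5 + y)
C(382)/A(J, x(24, 12)) = (5 + 382)/(161 - 21*(-807)) = 387/(161 + 16947) = 387/17108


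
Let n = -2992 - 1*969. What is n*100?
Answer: -396100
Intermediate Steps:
n = -3961 (n = -2992 - 969 = -3961)
n*100 = -3961*100 = -396100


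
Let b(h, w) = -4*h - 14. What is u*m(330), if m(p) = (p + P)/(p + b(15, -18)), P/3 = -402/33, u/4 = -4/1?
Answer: -807/44 ≈ -18.341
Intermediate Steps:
u = -16 (u = 4*(-4/1) = 4*(-4*1) = 4*(-4) = -16)
P = -402/11 (P = 3*(-402/33) = 3*(-402*1/33) = 3*(-134/11) = -402/11 ≈ -36.545)
b(h, w) = -14 - 4*h
m(p) = (-402/11 + p)/(-74 + p) (m(p) = (p - 402/11)/(p + (-14 - 4*15)) = (-402/11 + p)/(p + (-14 - 60)) = (-402/11 + p)/(p - 74) = (-402/11 + p)/(-74 + p))
u*m(330) = -16*(-402/11 + 330)/(-74 + 330) = -16*3228/(256*11) = -3228/(16*11) = -16*807/704 = -807/44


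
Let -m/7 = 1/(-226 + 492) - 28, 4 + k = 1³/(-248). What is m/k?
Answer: -923428/18867 ≈ -48.944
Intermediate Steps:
k = -993/248 (k = -4 + 1³/(-248) = -4 + 1*(-1/248) = -4 - 1/248 = -993/248 ≈ -4.0040)
m = 7447/38 (m = -7*(1/(-226 + 492) - 28) = -7*(1/266 - 28) = -7*(-7447/266) = 7447/38 ≈ 195.97)
m/k = 7447/(38*(-993/248)) = (7447/38)*(-248/993) = -923428/18867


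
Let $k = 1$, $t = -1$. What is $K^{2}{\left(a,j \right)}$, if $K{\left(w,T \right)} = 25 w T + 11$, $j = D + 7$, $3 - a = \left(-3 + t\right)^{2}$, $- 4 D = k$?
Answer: $\frac{76230361}{16} \approx 4.7644 \cdot 10^{6}$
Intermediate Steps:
$D = - \frac{1}{4}$ ($D = \left(- \frac{1}{4}\right) 1 = - \frac{1}{4} \approx -0.25$)
$a = -13$ ($a = 3 - \left(-3 - 1\right)^{2} = 3 - \left(-4\right)^{2} = 3 - 16 = -13$)
$j = \frac{27}{4}$ ($j = - \frac{1}{4} + 7 = \frac{27}{4} \approx 6.75$)
$K{\left(w,T \right)} = 11 + 25 T w$ ($K{\left(w,T \right)} = 25 T w + 11 = 11 + 25 T w$)
$K^{2}{\left(a,j \right)} = \left(11 + 25 \cdot \frac{27}{4} \left(-13\right)\right)^{2} = \left(11 - \frac{8775}{4}\right)^{2} = \left(- \frac{8731}{4}\right)^{2} = \frac{76230361}{16}$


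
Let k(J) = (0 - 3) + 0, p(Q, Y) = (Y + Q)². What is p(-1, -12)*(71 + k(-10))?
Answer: 11492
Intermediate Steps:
p(Q, Y) = (Q + Y)²
k(J) = -3 (k(J) = -3 + 0 = -3)
p(-1, -12)*(71 + k(-10)) = (-1 - 12)²*(71 - 3) = (-13)²*68 = 169*68 = 11492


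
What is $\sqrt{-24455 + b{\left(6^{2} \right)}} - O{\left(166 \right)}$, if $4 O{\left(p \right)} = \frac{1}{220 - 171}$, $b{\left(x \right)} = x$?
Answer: $- \frac{1}{196} + i \sqrt{24419} \approx -0.005102 + 156.27 i$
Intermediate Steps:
$O{\left(p \right)} = \frac{1}{196}$ ($O{\left(p \right)} = \frac{1}{4 \left(220 - 171\right)} = \frac{1}{4 \cdot 49} = \frac{1}{4} \cdot \frac{1}{49} = \frac{1}{196}$)
$\sqrt{-24455 + b{\left(6^{2} \right)}} - O{\left(166 \right)} = \sqrt{-24455 + 6^{2}} - \frac{1}{196} = \sqrt{-24455 + 36} - \frac{1}{196} = \sqrt{-24419} - \frac{1}{196} = i \sqrt{24419} - \frac{1}{196} = - \frac{1}{196} + i \sqrt{24419}$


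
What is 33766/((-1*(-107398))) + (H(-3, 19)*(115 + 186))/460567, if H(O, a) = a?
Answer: 8082857242/24731987333 ≈ 0.32682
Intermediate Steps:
33766/((-1*(-107398))) + (H(-3, 19)*(115 + 186))/460567 = 33766/((-1*(-107398))) + (19*(115 + 186))/460567 = 33766/107398 + (19*301)*(1/460567) = 33766*(1/107398) + 5719*(1/460567) = 16883/53699 + 5719/460567 = 8082857242/24731987333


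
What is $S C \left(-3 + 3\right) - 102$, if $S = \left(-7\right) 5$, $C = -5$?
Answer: $-102$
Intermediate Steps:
$S = -35$
$S C \left(-3 + 3\right) - 102 = - 35 \left(- 5 \left(-3 + 3\right)\right) - 102 = - 35 \left(\left(-5\right) 0\right) - 102 = \left(-35\right) 0 - 102 = 0 - 102 = -102$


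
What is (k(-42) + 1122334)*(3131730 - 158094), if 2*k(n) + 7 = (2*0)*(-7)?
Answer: 3337402378698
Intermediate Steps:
k(n) = -7/2 (k(n) = -7/2 + ((2*0)*(-7))/2 = -7/2 + (0*(-7))/2 = -7/2 + (½)*0 = -7/2 + 0 = -7/2)
(k(-42) + 1122334)*(3131730 - 158094) = (-7/2 + 1122334)*(3131730 - 158094) = (2244661/2)*2973636 = 3337402378698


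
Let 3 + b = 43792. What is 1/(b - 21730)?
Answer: 1/22059 ≈ 4.5333e-5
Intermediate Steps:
b = 43789 (b = -3 + 43792 = 43789)
1/(b - 21730) = 1/(43789 - 21730) = 1/22059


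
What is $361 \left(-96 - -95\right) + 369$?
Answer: $8$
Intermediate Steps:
$361 \left(-96 - -95\right) + 369 = 361 \left(-96 + 95\right) + 369 = 361 \left(-1\right) + 369 = -361 + 369 = 8$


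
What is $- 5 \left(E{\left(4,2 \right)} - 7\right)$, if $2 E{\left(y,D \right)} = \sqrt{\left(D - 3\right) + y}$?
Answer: $35 - \frac{5 \sqrt{3}}{2} \approx 30.67$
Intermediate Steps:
$E{\left(y,D \right)} = \frac{\sqrt{-3 + D + y}}{2}$ ($E{\left(y,D \right)} = \frac{\sqrt{\left(D - 3\right) + y}}{2} = \frac{\sqrt{\left(-3 + D\right) + y}}{2} = \frac{\sqrt{-3 + D + y}}{2}$)
$- 5 \left(E{\left(4,2 \right)} - 7\right) = - 5 \left(\frac{\sqrt{-3 + 2 + 4}}{2} - 7\right) = - 5 \left(\frac{\sqrt{3}}{2} - 7\right) = - 5 \left(-7 + \frac{\sqrt{3}}{2}\right) = 35 - \frac{5 \sqrt{3}}{2}$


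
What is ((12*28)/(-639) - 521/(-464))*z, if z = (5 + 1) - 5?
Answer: 59005/98832 ≈ 0.59702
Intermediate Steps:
z = 1 (z = 6 - 5 = 1)
((12*28)/(-639) - 521/(-464))*z = ((12*28)/(-639) - 521/(-464))*1 = (336*(-1/639) - 521*(-1/464))*1 = (-112/213 + 521/464)*1 = (59005/98832)*1 = 59005/98832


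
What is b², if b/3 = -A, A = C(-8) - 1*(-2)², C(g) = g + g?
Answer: 3600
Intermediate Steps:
C(g) = 2*g
A = -20 (A = 2*(-8) - 1*(-2)² = -16 - 1*4 = -16 - 4 = -20)
b = 60 (b = 3*(-1*(-20)) = 3*20 = 60)
b² = 60² = 3600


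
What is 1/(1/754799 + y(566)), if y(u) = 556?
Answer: 754799/419668245 ≈ 0.0017986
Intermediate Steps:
1/(1/754799 + y(566)) = 1/(1/754799 + 556) = 1/(419668245/754799) = 754799/419668245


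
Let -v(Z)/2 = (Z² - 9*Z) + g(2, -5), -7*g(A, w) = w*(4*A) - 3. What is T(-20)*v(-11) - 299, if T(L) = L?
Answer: 61227/7 ≈ 8746.7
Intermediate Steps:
g(A, w) = 3/7 - 4*A*w/7 (g(A, w) = -(w*(4*A) - 3)/7 = -(4*A*w - 3)/7 = -(-3 + 4*A*w)/7 = 3/7 - 4*A*w/7)
v(Z) = -86/7 - 2*Z² + 18*Z (v(Z) = -2*((Z² - 9*Z) + (3/7 - 4/7*2*(-5))) = -2*((Z² - 9*Z) + (3/7 + 40/7)) = -2*((Z² - 9*Z) + 43/7) = -2*(43/7 + Z² - 9*Z) = -86/7 - 2*Z² + 18*Z)
T(-20)*v(-11) - 299 = -20*(-86/7 - 2*(-11)² + 18*(-11)) - 299 = -20*(-86/7 - 2*121 - 198) - 299 = -20*(-86/7 - 242 - 198) - 299 = -20*(-3166/7) - 299 = 63320/7 - 299 = 61227/7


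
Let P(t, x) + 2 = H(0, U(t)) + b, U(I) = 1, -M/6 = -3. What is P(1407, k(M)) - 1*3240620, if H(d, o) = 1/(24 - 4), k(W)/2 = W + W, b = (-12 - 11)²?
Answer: -64801859/20 ≈ -3.2401e+6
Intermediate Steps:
M = 18 (M = -6*(-3) = 18)
b = 529 (b = (-23)² = 529)
k(W) = 4*W (k(W) = 2*(W + W) = 2*(2*W) = 4*W)
H(d, o) = 1/20
P(t, x) = 10541/20 (P(t, x) = -2 + (1/20 + 529) = -2 + 10581/20 = 10541/20)
P(1407, k(M)) - 1*3240620 = 10541/20 - 1*3240620 = 10541/20 - 3240620 = -64801859/20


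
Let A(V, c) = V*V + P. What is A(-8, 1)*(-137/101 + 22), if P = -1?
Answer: 131355/101 ≈ 1300.5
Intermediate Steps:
A(V, c) = -1 + V² (A(V, c) = V*V - 1 = V² - 1 = -1 + V²)
A(-8, 1)*(-137/101 + 22) = (-1 + (-8)²)*(-137/101 + 22) = (-1 + 64)*(-137*1/101 + 22) = 63*(-137/101 + 22) = 63*(2085/101) = 131355/101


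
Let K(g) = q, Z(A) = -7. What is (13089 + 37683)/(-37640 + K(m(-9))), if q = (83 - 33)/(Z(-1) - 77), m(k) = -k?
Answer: -2132424/1580905 ≈ -1.3489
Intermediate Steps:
q = -25/42 (q = (83 - 33)/(-7 - 77) = 50/(-84) = 50*(-1/84) = -25/42 ≈ -0.59524)
K(g) = -25/42
(13089 + 37683)/(-37640 + K(m(-9))) = (13089 + 37683)/(-37640 - 25/42) = 50772/(-1580905/42) = 50772*(-42/1580905) = -2132424/1580905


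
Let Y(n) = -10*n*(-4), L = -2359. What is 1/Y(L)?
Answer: -1/94360 ≈ -1.0598e-5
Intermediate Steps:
Y(n) = 40*n
1/Y(L) = 1/(40*(-2359)) = 1/(-94360) = -1/94360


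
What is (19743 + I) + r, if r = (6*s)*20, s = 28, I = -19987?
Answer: 3116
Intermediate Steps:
r = 3360 (r = (6*28)*20 = 168*20 = 3360)
(19743 + I) + r = (19743 - 19987) + 3360 = -244 + 3360 = 3116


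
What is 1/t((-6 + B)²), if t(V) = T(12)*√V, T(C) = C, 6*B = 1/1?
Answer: 1/70 ≈ 0.014286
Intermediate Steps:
B = ⅙ (B = (⅙)/1 = (⅙)*1 = ⅙ ≈ 0.16667)
t(V) = 12*√V
1/t((-6 + B)²) = 1/(12*√((-6 + ⅙)²)) = 1/(12*√((-35/6)²)) = 1/(12*√(1225/36)) = 1/(12*(35/6)) = 1/70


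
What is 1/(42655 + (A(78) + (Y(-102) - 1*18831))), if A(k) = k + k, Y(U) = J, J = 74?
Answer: 1/24054 ≈ 4.1573e-5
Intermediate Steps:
Y(U) = 74
A(k) = 2*k
1/(42655 + (A(78) + (Y(-102) - 1*18831))) = 1/(42655 + (2*78 + (74 - 1*18831))) = 1/(42655 + (156 + (74 - 18831))) = 1/(42655 + (156 - 18757)) = 1/(42655 - 18601) = 1/24054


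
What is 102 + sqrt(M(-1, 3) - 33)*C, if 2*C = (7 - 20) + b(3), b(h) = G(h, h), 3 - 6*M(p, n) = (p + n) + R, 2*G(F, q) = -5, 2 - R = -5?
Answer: 102 - 31*I*sqrt(34)/4 ≈ 102.0 - 45.19*I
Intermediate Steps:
R = 7 (R = 2 - 1*(-5) = 2 + 5 = 7)
G(F, q) = -5/2 (G(F, q) = (1/2)*(-5) = -5/2)
M(p, n) = -2/3 - n/6 - p/6 (M(p, n) = 1/2 - ((p + n) + 7)/6 = 1/2 - ((n + p) + 7)/6 = 1/2 - (7 + n + p)/6 = 1/2 + (-7/6 - n/6 - p/6) = -2/3 - n/6 - p/6)
b(h) = -5/2
C = -31/4 (C = ((7 - 20) - 5/2)/2 = (-13 - 5/2)/2 = (1/2)*(-31/2) = -31/4 ≈ -7.7500)
102 + sqrt(M(-1, 3) - 33)*C = 102 + sqrt((-2/3 - 1/6*3 - 1/6*(-1)) - 33)*(-31/4) = 102 + sqrt((-2/3 - 1/2 + 1/6) - 33)*(-31/4) = 102 + sqrt(-1 - 33)*(-31/4) = 102 + sqrt(-34)*(-31/4) = 102 + (I*sqrt(34))*(-31/4) = 102 - 31*I*sqrt(34)/4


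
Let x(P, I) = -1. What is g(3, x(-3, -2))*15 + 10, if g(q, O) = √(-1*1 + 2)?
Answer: 25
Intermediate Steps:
g(q, O) = 1 (g(q, O) = √(-1 + 2) = √1 = 1)
g(3, x(-3, -2))*15 + 10 = 1*15 + 10 = 15 + 10 = 25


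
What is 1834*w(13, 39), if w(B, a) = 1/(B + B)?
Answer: 917/13 ≈ 70.538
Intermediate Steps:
w(B, a) = 1/(2*B)
1834*w(13, 39) = 1834*((½)/13) = 1834*((½)*(1/13)) = 1834*(1/26) = 917/13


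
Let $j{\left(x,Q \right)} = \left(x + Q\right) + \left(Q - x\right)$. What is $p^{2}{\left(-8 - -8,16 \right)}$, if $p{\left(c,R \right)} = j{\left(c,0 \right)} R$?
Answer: $0$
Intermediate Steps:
$j{\left(x,Q \right)} = 2 Q$ ($j{\left(x,Q \right)} = \left(Q + x\right) + \left(Q - x\right) = 2 Q$)
$p{\left(c,R \right)} = 0$ ($p{\left(c,R \right)} = 2 \cdot 0 R = 0 R = 0$)
$p^{2}{\left(-8 - -8,16 \right)} = 0^{2} = 0$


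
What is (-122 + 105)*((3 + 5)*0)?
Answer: 0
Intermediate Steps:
(-122 + 105)*((3 + 5)*0) = -136*0 = -17*0 = 0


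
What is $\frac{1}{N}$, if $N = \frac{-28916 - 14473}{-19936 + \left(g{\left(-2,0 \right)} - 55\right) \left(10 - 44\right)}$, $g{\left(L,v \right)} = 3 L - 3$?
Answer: $\frac{5920}{14463} \approx 0.40932$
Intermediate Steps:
$g{\left(L,v \right)} = -3 + 3 L$
$N = \frac{14463}{5920}$ ($N = \frac{-28916 - 14473}{-19936 + \left(\left(-3 + 3 \left(-2\right)\right) - 55\right) \left(10 - 44\right)} = - \frac{43389}{-19936 + \left(\left(-3 - 6\right) - 55\right) \left(-34\right)} = - \frac{43389}{-19936 + \left(-9 - 55\right) \left(-34\right)} = - \frac{43389}{-19936 - -2176} = - \frac{43389}{-19936 + 2176} = - \frac{43389}{-17760} = \left(-43389\right) \left(- \frac{1}{17760}\right) = \frac{14463}{5920} \approx 2.4431$)
$\frac{1}{N} = \frac{1}{\frac{14463}{5920}} = \frac{5920}{14463}$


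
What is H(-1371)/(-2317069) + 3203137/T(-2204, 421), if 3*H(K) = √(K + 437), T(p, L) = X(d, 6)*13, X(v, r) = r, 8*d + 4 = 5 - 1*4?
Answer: 3203137/78 - I*√934/6951207 ≈ 41066.0 - 4.3966e-6*I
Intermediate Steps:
d = -3/8 (d = -½ + (5 - 1*4)/8 = -½ + (5 - 4)/8 = -½ + (⅛)*1 = -½ + ⅛ = -3/8 ≈ -0.37500)
T(p, L) = 78 (T(p, L) = 6*13 = 78)
H(K) = √(437 + K)/3 (H(K) = √(K + 437)/3 = √(437 + K)/3)
H(-1371)/(-2317069) + 3203137/T(-2204, 421) = (√(437 - 1371)/3)/(-2317069) + 3203137/78 = (√(-934)/3)*(-1/2317069) + 3203137*(1/78) = ((I*√934)/3)*(-1/2317069) + 3203137/78 = (I*√934/3)*(-1/2317069) + 3203137/78 = -I*√934/6951207 + 3203137/78 = 3203137/78 - I*√934/6951207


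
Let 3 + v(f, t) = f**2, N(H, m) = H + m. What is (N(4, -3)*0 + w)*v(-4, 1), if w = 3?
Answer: 39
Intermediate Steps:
v(f, t) = -3 + f**2
(N(4, -3)*0 + w)*v(-4, 1) = ((4 - 3)*0 + 3)*(-3 + (-4)**2) = (1*0 + 3)*(-3 + 16) = (0 + 3)*13 = 3*13 = 39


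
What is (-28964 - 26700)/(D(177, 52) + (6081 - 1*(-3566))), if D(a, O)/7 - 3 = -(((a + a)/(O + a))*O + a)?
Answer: -12747056/1801385 ≈ -7.0763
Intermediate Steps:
D(a, O) = 21 - 7*a - 14*O*a/(O + a) (D(a, O) = 21 + 7*(-(((a + a)/(O + a))*O + a)) = 21 + 7*(-(((2*a)/(O + a))*O + a)) = 21 + 7*(-((2*a/(O + a))*O + a)) = 21 + 7*(-(2*O*a/(O + a) + a)) = 21 + 7*(-(a + 2*O*a/(O + a))) = 21 + 7*(-a - 2*O*a/(O + a)) = 21 + (-7*a - 14*O*a/(O + a)) = 21 - 7*a - 14*O*a/(O + a))
(-28964 - 26700)/(D(177, 52) + (6081 - 1*(-3566))) = (-28964 - 26700)/(7*(-1*177**2 + 3*52 + 3*177 - 3*52*177)/(52 + 177) + (6081 - 1*(-3566))) = -55664/(7*(-1*31329 + 156 + 531 - 27612)/229 + (6081 + 3566)) = -55664/(7*(1/229)*(-31329 + 156 + 531 - 27612) + 9647) = -55664/(7*(1/229)*(-58254) + 9647) = -55664/(-407778/229 + 9647) = -55664/1801385/229 = -55664*229/1801385 = -12747056/1801385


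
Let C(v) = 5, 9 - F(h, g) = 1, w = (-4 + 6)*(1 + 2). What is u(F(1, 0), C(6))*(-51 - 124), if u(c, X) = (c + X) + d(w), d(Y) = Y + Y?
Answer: -4375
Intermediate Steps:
w = 6 (w = 2*3 = 6)
F(h, g) = 8 (F(h, g) = 9 - 1*1 = 9 - 1 = 8)
d(Y) = 2*Y
u(c, X) = 12 + X + c (u(c, X) = (c + X) + 2*6 = (X + c) + 12 = 12 + X + c)
u(F(1, 0), C(6))*(-51 - 124) = (12 + 5 + 8)*(-51 - 124) = 25*(-175) = -4375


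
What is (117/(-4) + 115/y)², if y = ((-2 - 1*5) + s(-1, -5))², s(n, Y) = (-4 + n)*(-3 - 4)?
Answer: 520615489/614656 ≈ 847.00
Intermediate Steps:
s(n, Y) = 28 - 7*n (s(n, Y) = (-4 + n)*(-7) = 28 - 7*n)
y = 784 (y = ((-2 - 1*5) + (28 - 7*(-1)))² = ((-2 - 5) + (28 + 7))² = (-7 + 35)² = 28² = 784)
(117/(-4) + 115/y)² = (117/(-4) + 115/784)² = (117*(-¼) + 115*(1/784))² = (-117/4 + 115/784)² = (-22817/784)² = 520615489/614656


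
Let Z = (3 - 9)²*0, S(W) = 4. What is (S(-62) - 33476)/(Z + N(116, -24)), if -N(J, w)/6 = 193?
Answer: 16736/579 ≈ 28.905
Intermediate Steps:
N(J, w) = -1158 (N(J, w) = -6*193 = -1158)
Z = 0 (Z = (-6)²*0 = 36*0 = 0)
(S(-62) - 33476)/(Z + N(116, -24)) = (4 - 33476)/(0 - 1158) = -33472/(-1158) = -33472*(-1/1158) = 16736/579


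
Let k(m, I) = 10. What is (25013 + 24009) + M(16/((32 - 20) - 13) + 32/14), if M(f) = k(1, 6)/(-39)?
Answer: 1911848/39 ≈ 49022.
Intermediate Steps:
M(f) = -10/39 (M(f) = 10/(-39) = 10*(-1/39) = -10/39)
(25013 + 24009) + M(16/((32 - 20) - 13) + 32/14) = (25013 + 24009) - 10/39 = 49022 - 10/39 = 1911848/39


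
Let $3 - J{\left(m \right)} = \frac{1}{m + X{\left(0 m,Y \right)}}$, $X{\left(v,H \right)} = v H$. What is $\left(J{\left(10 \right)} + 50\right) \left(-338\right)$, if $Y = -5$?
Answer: $- \frac{89401}{5} \approx -17880.0$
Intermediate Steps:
$X{\left(v,H \right)} = H v$
$J{\left(m \right)} = 3 - \frac{1}{m}$ ($J{\left(m \right)} = 3 - \frac{1}{m - 5 \cdot 0 m} = 3 - \frac{1}{m - 0} = 3 - \frac{1}{m + 0} = 3 - \frac{1}{m}$)
$\left(J{\left(10 \right)} + 50\right) \left(-338\right) = \left(\left(3 - \frac{1}{10}\right) + 50\right) \left(-338\right) = \left(\frac{29}{10} + 50\right) \left(-338\right) = \frac{529}{10} \left(-338\right) = - \frac{89401}{5}$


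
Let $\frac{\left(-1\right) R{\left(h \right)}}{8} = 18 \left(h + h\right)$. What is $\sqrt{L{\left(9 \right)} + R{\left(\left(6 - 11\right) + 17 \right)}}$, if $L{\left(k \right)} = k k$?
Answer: $15 i \sqrt{15} \approx 58.095 i$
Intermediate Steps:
$R{\left(h \right)} = - 288 h$ ($R{\left(h \right)} = - 8 \cdot 18 \left(h + h\right) = - 8 \cdot 18 \cdot 2 h = - 8 \cdot 36 h = - 288 h$)
$L{\left(k \right)} = k^{2}$
$\sqrt{L{\left(9 \right)} + R{\left(\left(6 - 11\right) + 17 \right)}} = \sqrt{9^{2} - 288 \left(\left(6 - 11\right) + 17\right)} = \sqrt{81 - 288 \left(-5 + 17\right)} = \sqrt{81 - 3456} = \sqrt{-3375} = 15 i \sqrt{15}$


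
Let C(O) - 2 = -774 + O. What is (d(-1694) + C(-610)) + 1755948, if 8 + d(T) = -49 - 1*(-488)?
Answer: 1754997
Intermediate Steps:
d(T) = 431 (d(T) = -8 + (-49 - 1*(-488)) = -8 + (-49 + 488) = -8 + 439 = 431)
C(O) = -772 + O (C(O) = 2 + (-774 + O) = -772 + O)
(d(-1694) + C(-610)) + 1755948 = (431 + (-772 - 610)) + 1755948 = (431 - 1382) + 1755948 = -951 + 1755948 = 1754997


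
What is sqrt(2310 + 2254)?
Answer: 2*sqrt(1141) ≈ 67.557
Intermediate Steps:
sqrt(2310 + 2254) = sqrt(4564) = 2*sqrt(1141)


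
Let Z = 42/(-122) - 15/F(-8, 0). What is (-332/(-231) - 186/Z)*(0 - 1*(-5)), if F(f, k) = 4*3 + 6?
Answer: 79343240/99561 ≈ 796.93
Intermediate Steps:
F(f, k) = 18 (F(f, k) = 12 + 6 = 18)
Z = -431/366 (Z = 42/(-122) - 15/18 = 42*(-1/122) - 15*1/18 = -21/61 - ⅚ = -431/366 ≈ -1.1776)
(-332/(-231) - 186/Z)*(0 - 1*(-5)) = (-332/(-231) - 186/(-431/366))*(0 - 1*(-5)) = (-332*(-1/231) - 186*(-366/431))*(0 + 5) = (332/231 + 68076/431)*5 = (15868648/99561)*5 = 79343240/99561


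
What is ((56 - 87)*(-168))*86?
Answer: 447888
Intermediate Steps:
((56 - 87)*(-168))*86 = -31*(-168)*86 = 5208*86 = 447888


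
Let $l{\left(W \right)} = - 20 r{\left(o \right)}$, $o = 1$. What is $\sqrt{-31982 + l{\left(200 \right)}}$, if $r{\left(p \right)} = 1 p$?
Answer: $i \sqrt{32002} \approx 178.89 i$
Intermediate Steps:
$r{\left(p \right)} = p$
$l{\left(W \right)} = -20$ ($l{\left(W \right)} = \left(-20\right) 1 = -20$)
$\sqrt{-31982 + l{\left(200 \right)}} = \sqrt{-31982 - 20} = \sqrt{-32002} = i \sqrt{32002}$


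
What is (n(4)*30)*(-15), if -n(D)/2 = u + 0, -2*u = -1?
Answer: 450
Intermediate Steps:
u = 1/2 (u = -1/2*(-1) = 1/2 ≈ 0.50000)
n(D) = -1 (n(D) = -2*(1/2 + 0) = -2*1/2 = -1)
(n(4)*30)*(-15) = -1*30*(-15) = -30*(-15) = 450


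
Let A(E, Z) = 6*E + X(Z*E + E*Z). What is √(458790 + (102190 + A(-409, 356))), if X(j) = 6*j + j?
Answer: I*√1479930 ≈ 1216.5*I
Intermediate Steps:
X(j) = 7*j
A(E, Z) = 6*E + 14*E*Z (A(E, Z) = 6*E + 7*(Z*E + E*Z) = 6*E + 7*(E*Z + E*Z) = 6*E + 7*(2*E*Z) = 6*E + 14*E*Z)
√(458790 + (102190 + A(-409, 356))) = √(458790 + (102190 + 2*(-409)*(3 + 7*356))) = √(458790 + (102190 + 2*(-409)*(3 + 2492))) = √(458790 + (102190 + 2*(-409)*2495)) = √(458790 + (102190 - 2040910)) = √(458790 - 1938720) = √(-1479930) = I*√1479930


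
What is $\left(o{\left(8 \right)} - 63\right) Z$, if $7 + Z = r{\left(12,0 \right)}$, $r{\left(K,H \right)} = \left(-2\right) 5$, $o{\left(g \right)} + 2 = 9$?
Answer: $952$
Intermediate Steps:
$o{\left(g \right)} = 7$ ($o{\left(g \right)} = -2 + 9 = 7$)
$r{\left(K,H \right)} = -10$
$Z = -17$ ($Z = -7 - 10 = -17$)
$\left(o{\left(8 \right)} - 63\right) Z = \left(7 - 63\right) \left(-17\right) = \left(-56\right) \left(-17\right) = 952$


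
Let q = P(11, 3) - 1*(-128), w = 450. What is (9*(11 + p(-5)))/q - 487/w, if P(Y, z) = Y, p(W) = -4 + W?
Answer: -59593/62550 ≈ -0.95273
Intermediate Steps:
q = 139 (q = 11 - 1*(-128) = 11 + 128 = 139)
(9*(11 + p(-5)))/q - 487/w = (9*(11 + (-4 - 5)))/139 - 487/450 = (9*(11 - 9))*(1/139) - 487*1/450 = (9*2)*(1/139) - 487/450 = 18*(1/139) - 487/450 = 18/139 - 487/450 = -59593/62550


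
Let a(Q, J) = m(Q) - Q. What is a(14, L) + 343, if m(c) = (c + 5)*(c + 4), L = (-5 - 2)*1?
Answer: 671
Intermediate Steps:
L = -7 (L = -7*1 = -7)
m(c) = (4 + c)*(5 + c) (m(c) = (5 + c)*(4 + c) = (4 + c)*(5 + c))
a(Q, J) = 20 + Q² + 8*Q (a(Q, J) = (20 + Q² + 9*Q) - Q = 20 + Q² + 8*Q)
a(14, L) + 343 = (20 + 14² + 8*14) + 343 = (20 + 196 + 112) + 343 = 328 + 343 = 671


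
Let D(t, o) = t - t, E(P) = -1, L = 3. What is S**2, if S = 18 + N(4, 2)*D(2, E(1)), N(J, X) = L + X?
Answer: 324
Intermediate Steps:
N(J, X) = 3 + X
D(t, o) = 0
S = 18 (S = 18 + (3 + 2)*0 = 18 + 5*0 = 18 + 0 = 18)
S**2 = 18**2 = 324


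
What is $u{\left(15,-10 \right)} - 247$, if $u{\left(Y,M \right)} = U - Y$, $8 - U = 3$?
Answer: $-257$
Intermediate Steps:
$U = 5$ ($U = 8 - 3 = 5$)
$u{\left(Y,M \right)} = 5 - Y$
$u{\left(15,-10 \right)} - 247 = \left(5 - 15\right) - 247 = -10 - 247 = -257$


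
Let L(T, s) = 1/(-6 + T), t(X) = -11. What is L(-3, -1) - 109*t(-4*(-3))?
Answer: 10790/9 ≈ 1198.9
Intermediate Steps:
L(-3, -1) - 109*t(-4*(-3)) = 1/(-6 - 3) - 109*(-11) = 1/(-9) + 1199 = -⅑ + 1199 = 10790/9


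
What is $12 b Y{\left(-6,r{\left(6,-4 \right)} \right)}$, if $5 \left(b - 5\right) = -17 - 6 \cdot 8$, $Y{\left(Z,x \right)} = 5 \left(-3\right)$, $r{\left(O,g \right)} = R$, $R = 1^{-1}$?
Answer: $1440$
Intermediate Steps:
$R = 1$
$r{\left(O,g \right)} = 1$
$Y{\left(Z,x \right)} = -15$
$b = -8$ ($b = 5 + \frac{-17 - 6 \cdot 8}{5} = 5 + \frac{-17 - 48}{5} = 5 + \frac{1}{5} \left(-65\right) = 5 - 13 = -8$)
$12 b Y{\left(-6,r{\left(6,-4 \right)} \right)} = 12 \left(-8\right) \left(-15\right) = \left(-96\right) \left(-15\right) = 1440$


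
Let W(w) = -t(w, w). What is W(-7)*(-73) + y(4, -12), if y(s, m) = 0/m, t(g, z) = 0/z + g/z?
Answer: 73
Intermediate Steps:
t(g, z) = g/z (t(g, z) = 0 + g/z = g/z)
y(s, m) = 0
W(w) = -1 (W(w) = -w/w = -1*1 = -1)
W(-7)*(-73) + y(4, -12) = -1*(-73) + 0 = 73 + 0 = 73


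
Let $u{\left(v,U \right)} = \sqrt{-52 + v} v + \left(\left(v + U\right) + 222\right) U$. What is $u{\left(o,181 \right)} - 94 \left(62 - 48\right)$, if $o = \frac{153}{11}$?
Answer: $\frac{815590}{11} + \frac{153 i \sqrt{4609}}{121} \approx 74145.0 + 85.844 i$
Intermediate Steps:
$o = \frac{153}{11}$ ($o = 153 \cdot \frac{1}{11} = \frac{153}{11} \approx 13.909$)
$u{\left(v,U \right)} = U \left(222 + U + v\right) + v \sqrt{-52 + v}$ ($u{\left(v,U \right)} = v \sqrt{-52 + v} + \left(\left(U + v\right) + 222\right) U = v \sqrt{-52 + v} + \left(222 + U + v\right) U = v \sqrt{-52 + v} + U \left(222 + U + v\right) = U \left(222 + U + v\right) + v \sqrt{-52 + v}$)
$u{\left(o,181 \right)} - 94 \left(62 - 48\right) = \left(181^{2} + 222 \cdot 181 + 181 \cdot \frac{153}{11} + \frac{153 \sqrt{-52 + \frac{153}{11}}}{11}\right) - 94 \left(62 - 48\right) = \left(32761 + 40182 + \frac{27693}{11} + \frac{153 \sqrt{- \frac{419}{11}}}{11}\right) - 1316 = \left(32761 + 40182 + \frac{27693}{11} + \frac{153 \frac{i \sqrt{4609}}{11}}{11}\right) - 1316 = \left(32761 + 40182 + \frac{27693}{11} + \frac{153 i \sqrt{4609}}{121}\right) - 1316 = \left(\frac{830066}{11} + \frac{153 i \sqrt{4609}}{121}\right) - 1316 = \frac{815590}{11} + \frac{153 i \sqrt{4609}}{121}$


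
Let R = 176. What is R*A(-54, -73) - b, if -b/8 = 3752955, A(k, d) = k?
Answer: 30014136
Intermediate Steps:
b = -30023640 (b = -8*3752955 = -30023640)
R*A(-54, -73) - b = 176*(-54) - 1*(-30023640) = -9504 + 30023640 = 30014136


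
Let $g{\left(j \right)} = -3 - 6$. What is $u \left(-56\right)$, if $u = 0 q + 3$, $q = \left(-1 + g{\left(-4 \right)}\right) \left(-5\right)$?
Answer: $-168$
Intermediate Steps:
$g{\left(j \right)} = -9$ ($g{\left(j \right)} = -3 - 6 = -9$)
$q = 50$ ($q = \left(-1 - 9\right) \left(-5\right) = \left(-10\right) \left(-5\right) = 50$)
$u = 3$ ($u = 0 \cdot 50 + 3 = 0 + 3 = 3$)
$u \left(-56\right) = 3 \left(-56\right) = -168$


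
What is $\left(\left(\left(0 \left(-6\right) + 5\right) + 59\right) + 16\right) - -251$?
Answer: $331$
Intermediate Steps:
$\left(\left(\left(0 \left(-6\right) + 5\right) + 59\right) + 16\right) - -251 = \left(\left(\left(0 + 5\right) + 59\right) + 16\right) + 251 = \left(\left(5 + 59\right) + 16\right) + 251 = \left(64 + 16\right) + 251 = 80 + 251 = 331$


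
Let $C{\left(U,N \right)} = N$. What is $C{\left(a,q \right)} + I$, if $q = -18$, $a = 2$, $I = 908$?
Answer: $890$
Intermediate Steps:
$C{\left(a,q \right)} + I = -18 + 908 = 890$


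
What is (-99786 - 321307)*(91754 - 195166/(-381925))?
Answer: -14756505851106288/381925 ≈ -3.8637e+10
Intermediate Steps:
(-99786 - 321307)*(91754 - 195166/(-381925)) = -421093*(91754 - 195166*(-1/381925)) = -421093*(91754 + 195166/381925) = -421093*35043341616/381925 = -14756505851106288/381925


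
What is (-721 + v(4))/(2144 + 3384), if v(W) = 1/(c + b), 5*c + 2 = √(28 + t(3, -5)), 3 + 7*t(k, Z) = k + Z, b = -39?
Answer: -195738207/1500697216 - 5*√1337/1500697216 ≈ -0.13043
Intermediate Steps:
t(k, Z) = -3/7 + Z/7 + k/7 (t(k, Z) = -3/7 + (k + Z)/7 = -3/7 + (Z + k)/7 = -3/7 + (Z/7 + k/7) = -3/7 + Z/7 + k/7)
c = -⅖ + √1337/35 (c = -⅖ + √(28 + (-3/7 + (⅐)*(-5) + (⅐)*3))/5 = -⅖ + √(28 + (-3/7 - 5/7 + 3/7))/5 = -⅖ + √(28 - 5/7)/5 = -⅖ + √(191/7)/5 = -⅖ + (√1337/7)/5 = -⅖ + √1337/35 ≈ 0.64471)
v(W) = 1/(-197/5 + √1337/35) (v(W) = 1/((-⅖ + √1337/35) - 39) = 1/(-197/5 + √1337/35))
(-721 + v(4))/(2144 + 3384) = (-721 + (-6895/271472 - 5*√1337/271472))/(2144 + 3384) = (-195738207/271472 - 5*√1337/271472)/5528 = (-195738207/271472 - 5*√1337/271472)*(1/5528) = -195738207/1500697216 - 5*√1337/1500697216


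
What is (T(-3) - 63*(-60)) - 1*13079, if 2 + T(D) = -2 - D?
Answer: -9300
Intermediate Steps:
T(D) = -4 - D (T(D) = -2 + (-2 - D) = -4 - D)
(T(-3) - 63*(-60)) - 1*13079 = ((-4 - 1*(-3)) - 63*(-60)) - 1*13079 = ((-4 + 3) + 3780) - 13079 = (-1 + 3780) - 13079 = 3779 - 13079 = -9300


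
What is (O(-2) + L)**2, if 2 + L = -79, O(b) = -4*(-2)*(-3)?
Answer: 11025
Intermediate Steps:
O(b) = -24 (O(b) = 8*(-3) = -24)
L = -81 (L = -2 - 79 = -81)
(O(-2) + L)**2 = (-24 - 81)**2 = (-105)**2 = 11025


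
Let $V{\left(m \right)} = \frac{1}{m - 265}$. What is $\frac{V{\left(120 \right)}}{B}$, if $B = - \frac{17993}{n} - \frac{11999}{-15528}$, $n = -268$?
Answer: $- \frac{1040376}{10244650055} \approx -0.00010155$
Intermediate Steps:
$V{\left(m \right)} = \frac{1}{-265 + m}$
$B = \frac{70652759}{1040376}$ ($B = - \frac{17993}{-268} - \frac{11999}{-15528} = \left(-17993\right) \left(- \frac{1}{268}\right) - - \frac{11999}{15528} = \frac{17993}{268} + \frac{11999}{15528} = \frac{70652759}{1040376} \approx 67.911$)
$\frac{V{\left(120 \right)}}{B} = \frac{1}{\left(-265 + 120\right) \frac{70652759}{1040376}} = \frac{1}{-145} \cdot \frac{1040376}{70652759} = \left(- \frac{1}{145}\right) \frac{1040376}{70652759} = - \frac{1040376}{10244650055}$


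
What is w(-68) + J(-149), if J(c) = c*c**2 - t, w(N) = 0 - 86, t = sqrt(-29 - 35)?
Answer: -3308035 - 8*I ≈ -3.308e+6 - 8.0*I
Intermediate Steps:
t = 8*I (t = sqrt(-64) = 8*I ≈ 8.0*I)
w(N) = -86
J(c) = c**3 - 8*I (J(c) = c*c**2 - 8*I = c**3 - 8*I)
w(-68) + J(-149) = -86 + ((-149)**3 - 8*I) = -86 + (-3307949 - 8*I) = -3308035 - 8*I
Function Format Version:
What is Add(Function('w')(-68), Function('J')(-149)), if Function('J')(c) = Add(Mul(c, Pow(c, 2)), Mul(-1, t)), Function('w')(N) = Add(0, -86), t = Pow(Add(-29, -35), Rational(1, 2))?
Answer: Add(-3308035, Mul(-8, I)) ≈ Add(-3.3080e+6, Mul(-8.0000, I))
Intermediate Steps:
t = Mul(8, I) (t = Pow(-64, Rational(1, 2)) = Mul(8, I) ≈ Mul(8.0000, I))
Function('w')(N) = -86
Function('J')(c) = Add(Pow(c, 3), Mul(-8, I)) (Function('J')(c) = Add(Mul(c, Pow(c, 2)), Mul(-1, Mul(8, I))) = Add(Pow(c, 3), Mul(-8, I)))
Add(Function('w')(-68), Function('J')(-149)) = Add(-86, Add(Pow(-149, 3), Mul(-8, I))) = Add(-86, Add(-3307949, Mul(-8, I))) = Add(-3308035, Mul(-8, I))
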